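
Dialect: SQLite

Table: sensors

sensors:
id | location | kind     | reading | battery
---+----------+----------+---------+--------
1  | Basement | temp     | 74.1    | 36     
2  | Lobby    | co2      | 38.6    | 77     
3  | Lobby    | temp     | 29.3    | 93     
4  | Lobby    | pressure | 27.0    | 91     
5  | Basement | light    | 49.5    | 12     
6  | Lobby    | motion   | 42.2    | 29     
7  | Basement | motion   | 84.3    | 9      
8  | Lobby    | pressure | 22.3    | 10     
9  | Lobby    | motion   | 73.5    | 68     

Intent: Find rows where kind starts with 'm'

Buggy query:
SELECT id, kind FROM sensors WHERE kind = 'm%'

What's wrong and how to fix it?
Bug: '=' compares the literal string including the % character; pattern matching needs LIKE

Fix: Replace '=' with LIKE so 'm%' is treated as a pattern

Corrected query:
SELECT id, kind FROM sensors WHERE kind LIKE 'm%'

Result:
id | kind  
---+-------
6  | motion
7  | motion
9  | motion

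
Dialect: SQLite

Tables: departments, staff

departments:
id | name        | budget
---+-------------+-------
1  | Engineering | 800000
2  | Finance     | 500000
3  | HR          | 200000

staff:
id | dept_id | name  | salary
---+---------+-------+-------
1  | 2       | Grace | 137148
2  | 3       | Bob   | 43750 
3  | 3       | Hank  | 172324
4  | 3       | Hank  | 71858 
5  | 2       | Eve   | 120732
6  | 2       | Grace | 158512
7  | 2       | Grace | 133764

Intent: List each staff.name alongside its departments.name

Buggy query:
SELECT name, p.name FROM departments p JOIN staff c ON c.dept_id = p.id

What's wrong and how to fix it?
Bug: 'name' exists in both joined tables, so the database can't tell which one is meant

Fix: Qualify the column with its table alias (c.name)

Corrected query:
SELECT c.name, p.name FROM departments p JOIN staff c ON c.dept_id = p.id

Result:
name  | name   
------+--------
Grace | Finance
Bob   | HR     
Hank  | HR     
Hank  | HR     
Eve   | Finance
Grace | Finance
Grace | Finance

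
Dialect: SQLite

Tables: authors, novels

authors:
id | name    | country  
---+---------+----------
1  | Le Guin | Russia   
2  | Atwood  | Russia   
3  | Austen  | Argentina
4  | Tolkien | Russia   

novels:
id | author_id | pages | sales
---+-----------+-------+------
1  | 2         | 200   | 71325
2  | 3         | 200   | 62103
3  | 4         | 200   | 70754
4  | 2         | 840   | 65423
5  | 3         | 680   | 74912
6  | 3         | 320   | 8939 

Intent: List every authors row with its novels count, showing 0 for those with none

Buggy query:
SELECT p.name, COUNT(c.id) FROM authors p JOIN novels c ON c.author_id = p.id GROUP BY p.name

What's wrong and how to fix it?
Bug: INNER JOIN drops authors rows that have no matching novels rows

Fix: Use LEFT JOIN so parents without children still appear (COUNT(c.id) gives 0)

Corrected query:
SELECT p.name, COUNT(c.id) FROM authors p LEFT JOIN novels c ON c.author_id = p.id GROUP BY p.name

Result:
name    | COUNT(c.id)
--------+------------
Atwood  | 2          
Austen  | 3          
Le Guin | 0          
Tolkien | 1          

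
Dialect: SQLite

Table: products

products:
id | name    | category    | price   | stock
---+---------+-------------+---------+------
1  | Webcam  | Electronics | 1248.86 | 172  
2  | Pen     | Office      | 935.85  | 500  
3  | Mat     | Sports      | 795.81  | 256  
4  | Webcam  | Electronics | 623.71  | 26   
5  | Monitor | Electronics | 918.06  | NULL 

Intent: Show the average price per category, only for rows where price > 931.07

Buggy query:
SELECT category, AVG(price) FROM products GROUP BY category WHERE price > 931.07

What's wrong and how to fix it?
Bug: WHERE cannot follow GROUP BY

Fix: Place WHERE between FROM and GROUP BY

Corrected query:
SELECT category, AVG(price) FROM products WHERE price > 931.07 GROUP BY category

Result:
category    | AVG(price)
------------+-----------
Electronics | 1248.86   
Office      | 935.85    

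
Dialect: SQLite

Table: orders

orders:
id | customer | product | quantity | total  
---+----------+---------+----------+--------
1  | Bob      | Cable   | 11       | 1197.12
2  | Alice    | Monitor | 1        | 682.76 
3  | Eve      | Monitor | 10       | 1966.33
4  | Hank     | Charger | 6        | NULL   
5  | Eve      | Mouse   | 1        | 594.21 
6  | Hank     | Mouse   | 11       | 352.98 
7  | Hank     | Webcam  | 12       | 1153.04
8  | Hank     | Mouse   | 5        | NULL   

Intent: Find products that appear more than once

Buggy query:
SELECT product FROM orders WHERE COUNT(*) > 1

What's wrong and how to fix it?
Bug: WHERE can't reference COUNT(*); aggregates are computed after WHERE

Fix: GROUP BY product, then filter groups with HAVING COUNT(*) > 1

Corrected query:
SELECT product FROM orders GROUP BY product HAVING COUNT(*) > 1

Result:
product
-------
Monitor
Mouse  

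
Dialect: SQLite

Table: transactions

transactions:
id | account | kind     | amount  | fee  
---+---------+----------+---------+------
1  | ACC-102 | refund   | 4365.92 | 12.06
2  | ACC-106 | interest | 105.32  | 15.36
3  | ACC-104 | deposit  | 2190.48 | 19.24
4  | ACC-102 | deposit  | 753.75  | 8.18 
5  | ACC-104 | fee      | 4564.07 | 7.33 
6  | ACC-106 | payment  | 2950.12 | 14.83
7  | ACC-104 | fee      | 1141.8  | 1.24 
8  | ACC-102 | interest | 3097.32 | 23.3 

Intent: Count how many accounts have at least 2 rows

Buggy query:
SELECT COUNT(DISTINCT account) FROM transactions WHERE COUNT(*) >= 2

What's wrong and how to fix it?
Bug: WHERE filters individual rows, not groups, so a group-level COUNT is invalid there

Fix: Use a subquery that GROUPs and filters with HAVING, then count its rows

Corrected query:
SELECT COUNT(*) FROM (SELECT account FROM transactions GROUP BY account HAVING COUNT(*) >= 2)

Result:
COUNT(*)
--------
3       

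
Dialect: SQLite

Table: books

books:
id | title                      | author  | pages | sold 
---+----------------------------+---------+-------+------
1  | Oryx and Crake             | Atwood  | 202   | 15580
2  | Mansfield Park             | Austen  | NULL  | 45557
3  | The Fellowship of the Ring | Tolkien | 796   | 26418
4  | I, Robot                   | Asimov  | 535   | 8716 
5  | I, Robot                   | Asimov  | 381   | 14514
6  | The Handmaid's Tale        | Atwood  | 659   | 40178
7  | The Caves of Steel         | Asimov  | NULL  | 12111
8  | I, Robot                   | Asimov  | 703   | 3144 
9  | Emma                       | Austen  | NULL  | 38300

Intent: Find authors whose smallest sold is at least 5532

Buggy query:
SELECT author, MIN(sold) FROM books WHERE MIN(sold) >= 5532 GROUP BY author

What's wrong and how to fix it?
Bug: MIN() in WHERE is a misuse of aggregate

Fix: Use HAVING for the per-group MIN condition

Corrected query:
SELECT author, MIN(sold) FROM books GROUP BY author HAVING MIN(sold) >= 5532

Result:
author  | MIN(sold)
--------+----------
Atwood  | 15580    
Austen  | 38300    
Tolkien | 26418    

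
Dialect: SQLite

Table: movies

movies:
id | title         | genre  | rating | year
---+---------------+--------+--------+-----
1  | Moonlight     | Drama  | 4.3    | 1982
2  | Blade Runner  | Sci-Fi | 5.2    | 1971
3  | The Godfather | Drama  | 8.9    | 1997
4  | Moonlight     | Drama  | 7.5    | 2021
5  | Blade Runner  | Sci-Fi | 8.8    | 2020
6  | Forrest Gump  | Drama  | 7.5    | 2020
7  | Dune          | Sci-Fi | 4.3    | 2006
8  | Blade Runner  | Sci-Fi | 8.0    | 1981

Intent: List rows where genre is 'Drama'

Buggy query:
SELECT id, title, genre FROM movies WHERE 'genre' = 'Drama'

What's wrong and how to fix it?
Bug: 'genre' in single quotes is a string literal, not the column; the comparison is literal-vs-literal and never true

Fix: Reference the column as genre without single quotes

Corrected query:
SELECT id, title, genre FROM movies WHERE genre = 'Drama'

Result:
id | title         | genre
---+---------------+------
1  | Moonlight     | Drama
3  | The Godfather | Drama
4  | Moonlight     | Drama
6  | Forrest Gump  | Drama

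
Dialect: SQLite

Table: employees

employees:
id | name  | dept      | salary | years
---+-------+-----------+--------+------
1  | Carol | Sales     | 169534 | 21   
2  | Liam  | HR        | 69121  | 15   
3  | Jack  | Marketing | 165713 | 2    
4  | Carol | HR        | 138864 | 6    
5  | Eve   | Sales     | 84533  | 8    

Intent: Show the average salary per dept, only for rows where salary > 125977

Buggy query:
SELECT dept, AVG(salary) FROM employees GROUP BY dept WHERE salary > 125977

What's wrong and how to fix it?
Bug: Row-level WHERE must come before GROUP BY in the clause order

Fix: Move the WHERE clause before GROUP BY

Corrected query:
SELECT dept, AVG(salary) FROM employees WHERE salary > 125977 GROUP BY dept

Result:
dept      | AVG(salary)
----------+------------
HR        | 138864     
Marketing | 165713     
Sales     | 169534     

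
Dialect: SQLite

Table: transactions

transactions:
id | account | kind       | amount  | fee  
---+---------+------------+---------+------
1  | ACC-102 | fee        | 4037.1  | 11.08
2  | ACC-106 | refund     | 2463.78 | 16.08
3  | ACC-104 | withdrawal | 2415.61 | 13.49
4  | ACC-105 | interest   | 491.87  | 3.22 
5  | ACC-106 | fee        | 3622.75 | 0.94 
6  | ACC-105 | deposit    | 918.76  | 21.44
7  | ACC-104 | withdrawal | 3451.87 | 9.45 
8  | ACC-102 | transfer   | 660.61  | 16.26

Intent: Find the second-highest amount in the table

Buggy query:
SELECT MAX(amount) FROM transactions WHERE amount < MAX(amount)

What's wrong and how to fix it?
Bug: The inner MAX is an aggregate inside WHERE, which is not allowed

Fix: Put the inner MAX in a scalar subquery

Corrected query:
SELECT MAX(amount) FROM transactions WHERE amount < (SELECT MAX(amount) FROM transactions)

Result:
MAX(amount)
-----------
3622.75    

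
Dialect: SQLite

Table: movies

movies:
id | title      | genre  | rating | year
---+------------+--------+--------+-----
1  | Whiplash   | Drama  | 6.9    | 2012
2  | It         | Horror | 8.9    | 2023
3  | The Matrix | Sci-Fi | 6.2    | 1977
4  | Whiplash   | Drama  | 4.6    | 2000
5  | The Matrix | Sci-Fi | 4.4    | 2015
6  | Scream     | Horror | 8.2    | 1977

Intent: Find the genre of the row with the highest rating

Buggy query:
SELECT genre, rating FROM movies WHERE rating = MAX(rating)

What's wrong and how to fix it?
Bug: WHERE is evaluated per row; an aggregate over the whole table isn't defined there

Fix: Wrap MAX in a scalar subquery so WHERE compares against a single value

Corrected query:
SELECT genre, rating FROM movies WHERE rating = (SELECT MAX(rating) FROM movies)

Result:
genre  | rating
-------+-------
Horror | 8.9   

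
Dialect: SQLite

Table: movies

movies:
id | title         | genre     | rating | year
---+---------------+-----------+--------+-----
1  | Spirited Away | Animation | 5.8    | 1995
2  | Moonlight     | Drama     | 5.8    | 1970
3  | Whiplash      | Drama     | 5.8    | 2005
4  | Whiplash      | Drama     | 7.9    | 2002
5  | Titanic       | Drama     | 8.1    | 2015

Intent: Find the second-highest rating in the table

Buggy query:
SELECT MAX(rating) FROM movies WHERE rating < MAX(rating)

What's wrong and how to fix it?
Bug: The inner MAX is an aggregate inside WHERE, which is not allowed

Fix: Compute the overall MAX in a subquery, then take MAX of rows below it

Corrected query:
SELECT MAX(rating) FROM movies WHERE rating < (SELECT MAX(rating) FROM movies)

Result:
MAX(rating)
-----------
7.9        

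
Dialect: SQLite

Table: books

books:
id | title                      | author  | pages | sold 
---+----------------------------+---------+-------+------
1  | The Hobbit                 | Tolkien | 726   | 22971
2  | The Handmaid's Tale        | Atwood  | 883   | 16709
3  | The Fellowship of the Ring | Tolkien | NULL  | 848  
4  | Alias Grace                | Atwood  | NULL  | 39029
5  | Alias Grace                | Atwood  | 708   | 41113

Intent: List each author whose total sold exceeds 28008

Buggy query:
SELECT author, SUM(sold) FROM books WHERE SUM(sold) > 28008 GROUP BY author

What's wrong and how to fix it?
Bug: SUM(sold) is an aggregate, but WHERE filters rows before aggregation

Fix: Move the aggregate condition to a HAVING clause

Corrected query:
SELECT author, SUM(sold) FROM books GROUP BY author HAVING SUM(sold) > 28008

Result:
author | SUM(sold)
-------+----------
Atwood | 96851    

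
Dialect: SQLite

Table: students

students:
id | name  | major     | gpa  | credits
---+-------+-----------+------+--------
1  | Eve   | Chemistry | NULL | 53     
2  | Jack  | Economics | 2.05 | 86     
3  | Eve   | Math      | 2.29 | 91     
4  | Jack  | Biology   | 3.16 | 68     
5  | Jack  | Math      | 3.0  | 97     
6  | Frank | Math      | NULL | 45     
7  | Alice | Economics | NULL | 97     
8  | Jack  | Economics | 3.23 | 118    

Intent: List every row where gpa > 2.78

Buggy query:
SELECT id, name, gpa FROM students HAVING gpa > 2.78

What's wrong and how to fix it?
Bug: This is a non-aggregate query (no GROUP BY, no aggregates), so in SQLite the HAVING clause is invalid here; a row-level condition belongs in WHERE

Fix: Replace HAVING with WHERE since the condition applies to individual rows

Corrected query:
SELECT id, name, gpa FROM students WHERE gpa > 2.78

Result:
id | name | gpa 
---+------+-----
4  | Jack | 3.16
5  | Jack | 3   
8  | Jack | 3.23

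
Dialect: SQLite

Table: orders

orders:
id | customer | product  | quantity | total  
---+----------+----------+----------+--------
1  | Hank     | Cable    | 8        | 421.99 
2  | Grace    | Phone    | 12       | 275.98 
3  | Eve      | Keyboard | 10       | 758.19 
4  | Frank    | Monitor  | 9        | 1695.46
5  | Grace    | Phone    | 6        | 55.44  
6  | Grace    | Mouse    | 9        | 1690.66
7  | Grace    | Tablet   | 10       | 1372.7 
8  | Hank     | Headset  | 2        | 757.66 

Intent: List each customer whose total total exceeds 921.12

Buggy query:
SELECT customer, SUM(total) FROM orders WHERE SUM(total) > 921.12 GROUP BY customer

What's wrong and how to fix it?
Bug: Aggregate functions cannot appear in a WHERE clause

Fix: Use HAVING (which filters groups after aggregation) instead of WHERE

Corrected query:
SELECT customer, SUM(total) FROM orders GROUP BY customer HAVING SUM(total) > 921.12

Result:
customer | SUM(total)
---------+-----------
Frank    | 1695.46   
Grace    | 3394.78   
Hank     | 1179.65   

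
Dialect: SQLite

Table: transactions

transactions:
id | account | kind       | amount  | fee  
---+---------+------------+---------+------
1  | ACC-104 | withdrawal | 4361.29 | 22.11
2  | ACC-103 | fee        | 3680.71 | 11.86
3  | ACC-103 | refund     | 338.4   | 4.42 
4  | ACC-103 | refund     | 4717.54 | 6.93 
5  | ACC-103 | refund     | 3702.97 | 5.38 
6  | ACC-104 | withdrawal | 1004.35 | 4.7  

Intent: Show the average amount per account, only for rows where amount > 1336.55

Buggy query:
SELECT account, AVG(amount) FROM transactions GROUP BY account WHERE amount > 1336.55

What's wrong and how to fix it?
Bug: Row-level WHERE must come before GROUP BY in the clause order

Fix: Place WHERE between FROM and GROUP BY

Corrected query:
SELECT account, AVG(amount) FROM transactions WHERE amount > 1336.55 GROUP BY account

Result:
account | AVG(amount)
--------+------------
ACC-103 | 4033.74    
ACC-104 | 4361.29    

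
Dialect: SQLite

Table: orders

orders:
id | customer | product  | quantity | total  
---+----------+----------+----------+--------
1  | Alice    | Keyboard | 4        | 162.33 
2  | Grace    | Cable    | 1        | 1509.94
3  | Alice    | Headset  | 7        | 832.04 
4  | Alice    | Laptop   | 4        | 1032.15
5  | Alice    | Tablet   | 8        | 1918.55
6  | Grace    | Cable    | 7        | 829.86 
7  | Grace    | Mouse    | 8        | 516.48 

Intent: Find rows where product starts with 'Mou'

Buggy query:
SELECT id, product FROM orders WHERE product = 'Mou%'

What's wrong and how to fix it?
Bug: '=' compares the literal string including the % character; pattern matching needs LIKE

Fix: Replace '=' with LIKE so 'Mou%' is treated as a pattern

Corrected query:
SELECT id, product FROM orders WHERE product LIKE 'Mou%'

Result:
id | product
---+--------
7  | Mouse  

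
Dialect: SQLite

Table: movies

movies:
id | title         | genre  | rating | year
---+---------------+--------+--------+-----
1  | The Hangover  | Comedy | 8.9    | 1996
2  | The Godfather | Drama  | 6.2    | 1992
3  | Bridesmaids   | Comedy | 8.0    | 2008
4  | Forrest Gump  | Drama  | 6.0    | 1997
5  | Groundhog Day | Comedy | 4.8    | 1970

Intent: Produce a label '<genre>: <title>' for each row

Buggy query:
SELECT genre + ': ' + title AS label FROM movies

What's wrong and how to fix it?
Bug: '+' is numeric addition; on text columns SQLite converts them to 0 instead of concatenating

Fix: Use the || operator for string concatenation

Corrected query:
SELECT genre || ': ' || title AS label FROM movies

Result:
label                
---------------------
Comedy: The Hangover 
Drama: The Godfather 
Comedy: Bridesmaids  
Drama: Forrest Gump  
Comedy: Groundhog Day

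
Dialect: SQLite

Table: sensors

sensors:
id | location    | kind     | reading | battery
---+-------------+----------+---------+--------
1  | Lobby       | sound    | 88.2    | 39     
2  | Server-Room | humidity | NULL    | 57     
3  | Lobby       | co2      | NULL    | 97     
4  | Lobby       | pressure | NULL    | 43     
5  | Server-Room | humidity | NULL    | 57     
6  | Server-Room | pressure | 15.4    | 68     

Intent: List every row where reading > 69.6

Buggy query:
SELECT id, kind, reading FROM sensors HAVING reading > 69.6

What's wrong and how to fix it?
Bug: This is a non-aggregate query (no GROUP BY, no aggregates), so in SQLite the HAVING clause is invalid here; a row-level condition belongs in WHERE

Fix: Replace HAVING with WHERE since the condition applies to individual rows

Corrected query:
SELECT id, kind, reading FROM sensors WHERE reading > 69.6

Result:
id | kind  | reading
---+-------+--------
1  | sound | 88.2   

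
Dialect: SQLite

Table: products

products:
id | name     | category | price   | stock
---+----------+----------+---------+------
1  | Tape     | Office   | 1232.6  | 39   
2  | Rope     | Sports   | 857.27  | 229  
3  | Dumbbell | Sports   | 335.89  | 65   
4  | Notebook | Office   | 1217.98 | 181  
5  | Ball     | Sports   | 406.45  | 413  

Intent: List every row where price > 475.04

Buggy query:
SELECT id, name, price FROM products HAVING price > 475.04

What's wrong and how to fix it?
Bug: HAVING filters the output of aggregation, but this query has no GROUP BY and no aggregate functions, so SQLite rejects it (HAVING clause on a non-aggregate query); the condition here is per row

Fix: Use WHERE for row-level filtering

Corrected query:
SELECT id, name, price FROM products WHERE price > 475.04

Result:
id | name     | price  
---+----------+--------
1  | Tape     | 1232.6 
2  | Rope     | 857.27 
4  | Notebook | 1217.98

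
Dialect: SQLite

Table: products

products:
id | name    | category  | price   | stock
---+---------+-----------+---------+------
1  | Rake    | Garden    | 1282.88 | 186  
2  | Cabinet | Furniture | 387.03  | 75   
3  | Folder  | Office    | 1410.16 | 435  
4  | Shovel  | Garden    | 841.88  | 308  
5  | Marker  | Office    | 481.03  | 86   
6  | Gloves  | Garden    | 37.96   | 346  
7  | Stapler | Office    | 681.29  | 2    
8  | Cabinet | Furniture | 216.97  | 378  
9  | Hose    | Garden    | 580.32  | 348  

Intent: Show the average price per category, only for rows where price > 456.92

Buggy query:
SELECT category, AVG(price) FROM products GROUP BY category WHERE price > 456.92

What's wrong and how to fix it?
Bug: Row-level WHERE must come before GROUP BY in the clause order

Fix: Move the WHERE clause before GROUP BY

Corrected query:
SELECT category, AVG(price) FROM products WHERE price > 456.92 GROUP BY category

Result:
category | AVG(price)
---------+-----------
Garden   | 901.693333
Office   | 857.493333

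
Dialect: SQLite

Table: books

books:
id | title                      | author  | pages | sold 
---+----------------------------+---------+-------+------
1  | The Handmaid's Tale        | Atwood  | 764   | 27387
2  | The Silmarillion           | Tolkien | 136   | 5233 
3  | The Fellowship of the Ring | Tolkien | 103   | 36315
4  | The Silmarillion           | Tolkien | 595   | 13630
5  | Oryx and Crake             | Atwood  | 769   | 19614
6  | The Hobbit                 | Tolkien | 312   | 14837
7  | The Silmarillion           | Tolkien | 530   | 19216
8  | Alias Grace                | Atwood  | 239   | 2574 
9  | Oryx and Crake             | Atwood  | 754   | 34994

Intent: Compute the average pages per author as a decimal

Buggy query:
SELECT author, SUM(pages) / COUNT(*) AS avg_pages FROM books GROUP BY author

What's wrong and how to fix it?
Bug: SUM(pages) and COUNT(*) are both integers; the division truncates the fractional part

Fix: Multiply by 1.0 (or CAST to REAL) to force floating-point division

Corrected query:
SELECT author, SUM(pages) * 1.0 / COUNT(*) AS avg_pages FROM books GROUP BY author

Result:
author  | avg_pages
--------+----------
Atwood  | 631.5    
Tolkien | 335.2    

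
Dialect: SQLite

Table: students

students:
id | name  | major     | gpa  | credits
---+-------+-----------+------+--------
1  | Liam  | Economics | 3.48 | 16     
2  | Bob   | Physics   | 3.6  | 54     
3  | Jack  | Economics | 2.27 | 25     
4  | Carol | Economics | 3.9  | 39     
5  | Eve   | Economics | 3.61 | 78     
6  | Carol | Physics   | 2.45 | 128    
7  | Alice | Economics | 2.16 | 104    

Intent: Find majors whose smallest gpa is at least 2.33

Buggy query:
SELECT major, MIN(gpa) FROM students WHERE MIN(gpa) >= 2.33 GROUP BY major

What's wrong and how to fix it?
Bug: Aggregates like MIN are computed per group after WHERE runs

Fix: Replace WHERE with HAVING after the GROUP BY

Corrected query:
SELECT major, MIN(gpa) FROM students GROUP BY major HAVING MIN(gpa) >= 2.33

Result:
major   | MIN(gpa)
--------+---------
Physics | 2.45    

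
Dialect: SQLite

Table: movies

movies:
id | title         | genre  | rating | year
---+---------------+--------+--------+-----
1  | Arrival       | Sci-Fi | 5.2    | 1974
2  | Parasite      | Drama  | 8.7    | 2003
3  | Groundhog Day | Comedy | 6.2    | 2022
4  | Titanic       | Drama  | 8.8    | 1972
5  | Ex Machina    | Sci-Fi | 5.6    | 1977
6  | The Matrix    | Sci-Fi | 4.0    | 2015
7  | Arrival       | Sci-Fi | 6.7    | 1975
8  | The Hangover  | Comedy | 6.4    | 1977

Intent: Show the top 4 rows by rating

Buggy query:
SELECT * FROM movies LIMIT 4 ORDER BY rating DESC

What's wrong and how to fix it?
Bug: ORDER BY cannot follow LIMIT; LIMIT is the final clause

Fix: Swap the clauses: ORDER BY first, then LIMIT

Corrected query:
SELECT * FROM movies ORDER BY rating DESC LIMIT 4

Result:
id | title        | genre  | rating | year
---+--------------+--------+--------+-----
4  | Titanic      | Drama  | 8.8    | 1972
2  | Parasite     | Drama  | 8.7    | 2003
7  | Arrival      | Sci-Fi | 6.7    | 1975
8  | The Hangover | Comedy | 6.4    | 1977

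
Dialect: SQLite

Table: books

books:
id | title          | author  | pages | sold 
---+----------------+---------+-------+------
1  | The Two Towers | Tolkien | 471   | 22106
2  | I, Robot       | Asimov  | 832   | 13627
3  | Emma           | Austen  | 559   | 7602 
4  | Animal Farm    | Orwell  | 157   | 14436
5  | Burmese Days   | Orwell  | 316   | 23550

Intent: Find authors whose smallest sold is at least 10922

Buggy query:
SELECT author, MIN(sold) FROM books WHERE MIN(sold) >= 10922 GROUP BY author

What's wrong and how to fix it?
Bug: MIN() in WHERE is a misuse of aggregate

Fix: Replace WHERE with HAVING after the GROUP BY

Corrected query:
SELECT author, MIN(sold) FROM books GROUP BY author HAVING MIN(sold) >= 10922

Result:
author  | MIN(sold)
--------+----------
Asimov  | 13627    
Orwell  | 14436    
Tolkien | 22106    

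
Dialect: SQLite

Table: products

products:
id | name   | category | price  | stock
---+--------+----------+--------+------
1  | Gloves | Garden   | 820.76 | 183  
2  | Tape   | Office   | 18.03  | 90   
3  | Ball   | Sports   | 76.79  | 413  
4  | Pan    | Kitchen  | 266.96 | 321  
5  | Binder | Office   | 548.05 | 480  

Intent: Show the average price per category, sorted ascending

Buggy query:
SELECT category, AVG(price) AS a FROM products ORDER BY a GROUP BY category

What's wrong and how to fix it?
Bug: GROUP BY must precede ORDER BY

Fix: Reorder: SELECT … FROM … GROUP BY … ORDER BY …

Corrected query:
SELECT category, AVG(price) AS a FROM products GROUP BY category ORDER BY a

Result:
category | a     
---------+-------
Sports   | 76.79 
Kitchen  | 266.96
Office   | 283.04
Garden   | 820.76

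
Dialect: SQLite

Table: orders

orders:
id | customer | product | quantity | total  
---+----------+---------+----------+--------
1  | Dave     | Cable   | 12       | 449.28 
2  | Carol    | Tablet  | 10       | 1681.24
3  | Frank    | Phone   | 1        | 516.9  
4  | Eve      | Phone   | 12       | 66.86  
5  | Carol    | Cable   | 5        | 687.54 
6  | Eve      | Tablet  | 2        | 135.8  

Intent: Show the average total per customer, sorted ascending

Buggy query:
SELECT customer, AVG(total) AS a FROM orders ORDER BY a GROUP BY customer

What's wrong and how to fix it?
Bug: ORDER BY appears before GROUP BY; SQL clause order requires GROUP BY first

Fix: Move ORDER BY to the end, after GROUP BY

Corrected query:
SELECT customer, AVG(total) AS a FROM orders GROUP BY customer ORDER BY a

Result:
customer | a      
---------+--------
Eve      | 101.33 
Dave     | 449.28 
Frank    | 516.9  
Carol    | 1184.39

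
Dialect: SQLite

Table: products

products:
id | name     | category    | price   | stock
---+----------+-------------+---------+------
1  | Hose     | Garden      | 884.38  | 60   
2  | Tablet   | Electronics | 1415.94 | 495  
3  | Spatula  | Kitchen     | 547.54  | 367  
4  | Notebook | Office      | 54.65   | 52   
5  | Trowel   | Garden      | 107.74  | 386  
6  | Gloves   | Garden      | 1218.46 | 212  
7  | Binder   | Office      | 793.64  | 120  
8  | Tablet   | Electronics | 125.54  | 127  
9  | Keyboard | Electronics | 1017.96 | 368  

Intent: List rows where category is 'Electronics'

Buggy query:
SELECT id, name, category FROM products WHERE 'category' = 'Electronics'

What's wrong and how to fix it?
Bug: Single quotes denote string literals in SQL; the column name is being compared as a constant string

Fix: Reference the column as category without single quotes

Corrected query:
SELECT id, name, category FROM products WHERE category = 'Electronics'

Result:
id | name     | category   
---+----------+------------
2  | Tablet   | Electronics
8  | Tablet   | Electronics
9  | Keyboard | Electronics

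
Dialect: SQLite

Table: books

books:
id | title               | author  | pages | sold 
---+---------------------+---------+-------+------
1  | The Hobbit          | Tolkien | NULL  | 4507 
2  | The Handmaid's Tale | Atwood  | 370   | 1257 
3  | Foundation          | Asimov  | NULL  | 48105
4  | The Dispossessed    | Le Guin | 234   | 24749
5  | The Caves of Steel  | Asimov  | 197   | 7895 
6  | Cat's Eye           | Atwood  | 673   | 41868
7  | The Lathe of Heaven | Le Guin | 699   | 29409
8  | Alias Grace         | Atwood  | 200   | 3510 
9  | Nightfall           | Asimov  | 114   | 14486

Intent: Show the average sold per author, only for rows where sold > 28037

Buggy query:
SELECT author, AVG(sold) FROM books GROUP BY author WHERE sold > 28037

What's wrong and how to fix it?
Bug: Row-level WHERE must come before GROUP BY in the clause order

Fix: Move the WHERE clause before GROUP BY

Corrected query:
SELECT author, AVG(sold) FROM books WHERE sold > 28037 GROUP BY author

Result:
author  | AVG(sold)
--------+----------
Asimov  | 48105    
Atwood  | 41868    
Le Guin | 29409    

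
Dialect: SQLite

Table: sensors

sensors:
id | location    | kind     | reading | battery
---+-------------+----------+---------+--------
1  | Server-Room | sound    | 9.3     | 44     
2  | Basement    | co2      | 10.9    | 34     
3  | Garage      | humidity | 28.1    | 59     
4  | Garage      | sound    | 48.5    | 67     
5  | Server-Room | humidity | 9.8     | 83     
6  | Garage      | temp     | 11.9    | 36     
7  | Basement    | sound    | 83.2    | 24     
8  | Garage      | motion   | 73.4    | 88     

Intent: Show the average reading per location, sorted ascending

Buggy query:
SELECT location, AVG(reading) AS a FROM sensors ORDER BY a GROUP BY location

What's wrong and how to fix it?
Bug: GROUP BY must precede ORDER BY

Fix: Move ORDER BY to the end, after GROUP BY

Corrected query:
SELECT location, AVG(reading) AS a FROM sensors GROUP BY location ORDER BY a

Result:
location    | a     
------------+-------
Server-Room | 9.55  
Garage      | 40.475
Basement    | 47.05 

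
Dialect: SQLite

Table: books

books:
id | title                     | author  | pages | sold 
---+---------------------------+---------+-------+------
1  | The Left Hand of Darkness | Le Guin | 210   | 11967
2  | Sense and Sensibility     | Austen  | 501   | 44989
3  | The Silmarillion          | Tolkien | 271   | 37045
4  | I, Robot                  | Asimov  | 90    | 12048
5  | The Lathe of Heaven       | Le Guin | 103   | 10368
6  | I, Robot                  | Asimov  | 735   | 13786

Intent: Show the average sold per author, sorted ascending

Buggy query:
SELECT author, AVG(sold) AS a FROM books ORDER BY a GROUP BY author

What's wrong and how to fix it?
Bug: ORDER BY appears before GROUP BY; SQL clause order requires GROUP BY first

Fix: Move ORDER BY to the end, after GROUP BY

Corrected query:
SELECT author, AVG(sold) AS a FROM books GROUP BY author ORDER BY a

Result:
author  | a      
--------+--------
Le Guin | 11167.5
Asimov  | 12917  
Tolkien | 37045  
Austen  | 44989  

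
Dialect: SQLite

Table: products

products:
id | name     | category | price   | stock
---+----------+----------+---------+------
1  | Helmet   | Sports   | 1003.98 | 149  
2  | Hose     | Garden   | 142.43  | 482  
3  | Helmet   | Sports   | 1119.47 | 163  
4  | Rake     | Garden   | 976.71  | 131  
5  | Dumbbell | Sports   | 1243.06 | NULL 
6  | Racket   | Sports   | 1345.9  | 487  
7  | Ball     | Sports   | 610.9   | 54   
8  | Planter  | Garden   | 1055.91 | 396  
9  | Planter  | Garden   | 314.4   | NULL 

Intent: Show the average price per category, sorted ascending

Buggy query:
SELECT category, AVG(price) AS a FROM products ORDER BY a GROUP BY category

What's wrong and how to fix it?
Bug: GROUP BY must precede ORDER BY

Fix: Move ORDER BY to the end, after GROUP BY

Corrected query:
SELECT category, AVG(price) AS a FROM products GROUP BY category ORDER BY a

Result:
category | a       
---------+---------
Garden   | 622.3625
Sports   | 1064.662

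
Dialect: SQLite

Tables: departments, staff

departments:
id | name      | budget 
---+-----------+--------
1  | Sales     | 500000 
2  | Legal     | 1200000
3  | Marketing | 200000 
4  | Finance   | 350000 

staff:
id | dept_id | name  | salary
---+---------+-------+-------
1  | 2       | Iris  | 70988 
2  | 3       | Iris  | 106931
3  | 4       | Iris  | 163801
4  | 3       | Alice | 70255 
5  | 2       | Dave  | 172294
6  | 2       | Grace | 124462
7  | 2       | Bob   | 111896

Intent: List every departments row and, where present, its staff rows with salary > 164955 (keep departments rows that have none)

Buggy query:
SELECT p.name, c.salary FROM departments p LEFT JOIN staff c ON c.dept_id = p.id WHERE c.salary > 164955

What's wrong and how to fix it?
Bug: Filtering c.salary in WHERE discards the NULL rows produced by LEFT JOIN, turning it into an inner join

Fix: Move the right-table condition into the ON clause so unmatched parents are kept

Corrected query:
SELECT p.name, c.salary FROM departments p LEFT JOIN staff c ON c.dept_id = p.id AND c.salary > 164955

Result:
name      | salary
----------+-------
Sales     | NULL  
Legal     | 172294
Marketing | NULL  
Finance   | NULL  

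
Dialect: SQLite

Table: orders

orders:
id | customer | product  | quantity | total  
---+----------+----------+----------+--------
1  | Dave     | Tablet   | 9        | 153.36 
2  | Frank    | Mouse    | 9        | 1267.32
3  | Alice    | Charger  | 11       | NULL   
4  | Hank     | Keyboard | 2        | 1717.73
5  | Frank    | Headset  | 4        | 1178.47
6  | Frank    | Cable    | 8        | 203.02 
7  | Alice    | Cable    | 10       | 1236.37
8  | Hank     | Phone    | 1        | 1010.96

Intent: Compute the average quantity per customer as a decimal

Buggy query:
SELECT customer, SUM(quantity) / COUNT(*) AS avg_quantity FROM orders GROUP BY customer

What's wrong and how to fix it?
Bug: SUM(quantity) and COUNT(*) are both integers; the division truncates the fractional part

Fix: Cast one side to REAL so the division keeps the fractional part

Corrected query:
SELECT customer, SUM(quantity) * 1.0 / COUNT(*) AS avg_quantity FROM orders GROUP BY customer

Result:
customer | avg_quantity
---------+-------------
Alice    | 10.5        
Dave     | 9           
Frank    | 7           
Hank     | 1.5         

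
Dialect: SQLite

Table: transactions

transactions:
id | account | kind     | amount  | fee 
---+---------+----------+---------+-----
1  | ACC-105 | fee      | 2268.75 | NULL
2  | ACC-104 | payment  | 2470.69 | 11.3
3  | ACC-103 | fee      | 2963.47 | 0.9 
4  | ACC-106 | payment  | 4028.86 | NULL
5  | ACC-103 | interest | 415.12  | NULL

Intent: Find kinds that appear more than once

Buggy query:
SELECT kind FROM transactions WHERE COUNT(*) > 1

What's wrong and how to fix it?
Bug: COUNT(*) is an aggregate and cannot be used in WHERE

Fix: GROUP BY kind, then filter groups with HAVING COUNT(*) > 1

Corrected query:
SELECT kind FROM transactions GROUP BY kind HAVING COUNT(*) > 1

Result:
kind   
-------
fee    
payment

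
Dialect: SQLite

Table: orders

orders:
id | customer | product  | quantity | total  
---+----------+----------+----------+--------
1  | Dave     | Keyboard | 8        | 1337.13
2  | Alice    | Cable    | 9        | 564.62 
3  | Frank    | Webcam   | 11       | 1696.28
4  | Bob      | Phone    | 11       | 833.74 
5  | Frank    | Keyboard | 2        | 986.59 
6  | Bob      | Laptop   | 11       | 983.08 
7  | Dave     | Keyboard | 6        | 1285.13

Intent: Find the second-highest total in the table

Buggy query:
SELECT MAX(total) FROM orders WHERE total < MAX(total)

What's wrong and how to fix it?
Bug: The inner MAX is an aggregate inside WHERE, which is not allowed

Fix: Put the inner MAX in a scalar subquery

Corrected query:
SELECT MAX(total) FROM orders WHERE total < (SELECT MAX(total) FROM orders)

Result:
MAX(total)
----------
1337.13   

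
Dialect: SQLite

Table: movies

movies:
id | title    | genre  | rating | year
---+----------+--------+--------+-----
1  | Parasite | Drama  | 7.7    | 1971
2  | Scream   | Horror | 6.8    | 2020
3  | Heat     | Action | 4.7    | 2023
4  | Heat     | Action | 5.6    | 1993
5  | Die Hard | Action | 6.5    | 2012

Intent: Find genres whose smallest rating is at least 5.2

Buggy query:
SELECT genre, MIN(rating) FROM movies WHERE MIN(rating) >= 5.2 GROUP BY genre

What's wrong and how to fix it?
Bug: MIN() in WHERE is a misuse of aggregate

Fix: Replace WHERE with HAVING after the GROUP BY

Corrected query:
SELECT genre, MIN(rating) FROM movies GROUP BY genre HAVING MIN(rating) >= 5.2

Result:
genre  | MIN(rating)
-------+------------
Drama  | 7.7        
Horror | 6.8        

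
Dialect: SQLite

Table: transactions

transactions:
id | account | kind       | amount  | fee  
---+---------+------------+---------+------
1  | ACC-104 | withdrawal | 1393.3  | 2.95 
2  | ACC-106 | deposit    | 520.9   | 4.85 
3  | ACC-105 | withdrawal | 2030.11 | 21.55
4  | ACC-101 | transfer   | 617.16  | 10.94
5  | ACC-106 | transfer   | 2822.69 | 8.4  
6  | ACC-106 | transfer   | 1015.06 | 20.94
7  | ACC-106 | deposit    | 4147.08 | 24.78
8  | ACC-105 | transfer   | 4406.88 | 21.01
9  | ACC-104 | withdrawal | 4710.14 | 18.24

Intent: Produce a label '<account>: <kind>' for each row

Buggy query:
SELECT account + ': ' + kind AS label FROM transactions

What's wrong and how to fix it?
Bug: SQLite uses || for string concatenation; + coerces text to numbers (yielding 0)

Fix: Replace + with || to concatenate text

Corrected query:
SELECT account || ': ' || kind AS label FROM transactions

Result:
label              
-------------------
ACC-104: withdrawal
ACC-106: deposit   
ACC-105: withdrawal
ACC-101: transfer  
ACC-106: transfer  
ACC-106: transfer  
ACC-106: deposit   
ACC-105: transfer  
ACC-104: withdrawal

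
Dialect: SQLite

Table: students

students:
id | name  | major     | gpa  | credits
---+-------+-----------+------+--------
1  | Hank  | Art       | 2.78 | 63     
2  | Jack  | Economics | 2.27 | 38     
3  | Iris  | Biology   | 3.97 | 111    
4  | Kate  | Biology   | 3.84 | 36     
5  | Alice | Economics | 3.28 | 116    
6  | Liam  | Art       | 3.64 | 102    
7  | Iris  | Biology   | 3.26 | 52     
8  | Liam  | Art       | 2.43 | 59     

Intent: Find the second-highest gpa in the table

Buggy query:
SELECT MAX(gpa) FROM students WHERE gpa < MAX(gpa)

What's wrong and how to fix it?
Bug: The inner MAX is an aggregate inside WHERE, which is not allowed

Fix: Put the inner MAX in a scalar subquery

Corrected query:
SELECT MAX(gpa) FROM students WHERE gpa < (SELECT MAX(gpa) FROM students)

Result:
MAX(gpa)
--------
3.84    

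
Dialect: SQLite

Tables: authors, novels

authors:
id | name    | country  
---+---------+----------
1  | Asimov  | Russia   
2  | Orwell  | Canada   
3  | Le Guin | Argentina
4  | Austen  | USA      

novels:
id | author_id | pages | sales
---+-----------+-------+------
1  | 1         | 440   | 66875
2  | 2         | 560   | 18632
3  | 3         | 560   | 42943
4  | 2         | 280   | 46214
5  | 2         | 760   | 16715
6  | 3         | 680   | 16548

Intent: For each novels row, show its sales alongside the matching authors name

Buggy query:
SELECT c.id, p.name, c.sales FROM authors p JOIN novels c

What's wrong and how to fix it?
Bug: Missing join condition: each novels row is matched to all authors rows instead of just its own

Fix: Specify the join condition linking the foreign key to the parent id

Corrected query:
SELECT c.id, p.name, c.sales FROM authors p JOIN novels c ON c.author_id = p.id

Result:
id | name    | sales
---+---------+------
1  | Asimov  | 66875
2  | Orwell  | 18632
3  | Le Guin | 42943
4  | Orwell  | 46214
5  | Orwell  | 16715
6  | Le Guin | 16548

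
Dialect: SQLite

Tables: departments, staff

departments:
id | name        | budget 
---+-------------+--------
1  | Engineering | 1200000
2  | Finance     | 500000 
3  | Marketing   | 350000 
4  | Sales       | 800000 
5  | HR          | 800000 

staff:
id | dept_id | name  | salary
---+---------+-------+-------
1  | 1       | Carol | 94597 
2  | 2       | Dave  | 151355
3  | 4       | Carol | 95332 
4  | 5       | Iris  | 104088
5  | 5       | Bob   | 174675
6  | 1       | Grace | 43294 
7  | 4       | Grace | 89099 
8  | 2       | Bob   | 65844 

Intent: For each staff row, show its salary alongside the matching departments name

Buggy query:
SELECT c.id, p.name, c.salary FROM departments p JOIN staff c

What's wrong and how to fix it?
Bug: Missing join condition: each staff row is matched to all departments rows instead of just its own

Fix: Add ON c.dept_id = p.id to the JOIN

Corrected query:
SELECT c.id, p.name, c.salary FROM departments p JOIN staff c ON c.dept_id = p.id

Result:
id | name        | salary
---+-------------+-------
1  | Engineering | 94597 
2  | Finance     | 151355
3  | Sales       | 95332 
4  | HR          | 104088
5  | HR          | 174675
6  | Engineering | 43294 
7  | Sales       | 89099 
8  | Finance     | 65844 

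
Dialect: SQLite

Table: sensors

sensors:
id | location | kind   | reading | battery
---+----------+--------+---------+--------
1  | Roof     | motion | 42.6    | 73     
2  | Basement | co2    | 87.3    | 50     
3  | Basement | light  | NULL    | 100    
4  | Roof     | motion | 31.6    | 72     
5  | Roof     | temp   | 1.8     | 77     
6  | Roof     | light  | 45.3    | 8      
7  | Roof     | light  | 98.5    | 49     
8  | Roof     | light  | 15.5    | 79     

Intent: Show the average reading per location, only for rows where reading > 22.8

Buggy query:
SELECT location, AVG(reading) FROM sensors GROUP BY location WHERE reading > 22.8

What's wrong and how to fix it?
Bug: Row-level WHERE must come before GROUP BY in the clause order

Fix: Place WHERE between FROM and GROUP BY

Corrected query:
SELECT location, AVG(reading) FROM sensors WHERE reading > 22.8 GROUP BY location

Result:
location | AVG(reading)
---------+-------------
Basement | 87.3        
Roof     | 54.5        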